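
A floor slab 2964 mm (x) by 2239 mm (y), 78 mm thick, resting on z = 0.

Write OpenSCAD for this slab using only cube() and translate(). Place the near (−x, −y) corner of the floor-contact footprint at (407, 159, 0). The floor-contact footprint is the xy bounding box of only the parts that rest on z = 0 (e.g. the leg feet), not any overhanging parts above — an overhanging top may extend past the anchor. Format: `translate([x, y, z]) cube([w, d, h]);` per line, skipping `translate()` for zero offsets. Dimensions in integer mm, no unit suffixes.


translate([407, 159, 0]) cube([2964, 2239, 78]);


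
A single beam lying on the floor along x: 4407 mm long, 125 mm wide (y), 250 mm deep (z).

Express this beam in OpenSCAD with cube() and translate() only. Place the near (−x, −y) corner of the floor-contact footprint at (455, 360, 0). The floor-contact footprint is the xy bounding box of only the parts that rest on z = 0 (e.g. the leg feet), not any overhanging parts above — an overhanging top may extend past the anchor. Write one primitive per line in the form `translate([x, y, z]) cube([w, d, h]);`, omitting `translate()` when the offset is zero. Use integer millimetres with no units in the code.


translate([455, 360, 0]) cube([4407, 125, 250]);


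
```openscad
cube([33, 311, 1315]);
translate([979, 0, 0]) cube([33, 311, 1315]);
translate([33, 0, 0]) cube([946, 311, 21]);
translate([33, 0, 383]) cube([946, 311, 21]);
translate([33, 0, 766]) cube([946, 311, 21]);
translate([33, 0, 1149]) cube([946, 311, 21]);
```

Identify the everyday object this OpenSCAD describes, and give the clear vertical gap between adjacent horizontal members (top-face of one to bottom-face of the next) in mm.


A bookshelf. The clear shelf gap is 362 mm.

Two tall side panels with 4 horizontal boards between them — a bookshelf. The first two shelf undersides are at z = 0 and z = 383; with shelf thickness 21, the clear gap is 383 − 0 − 21 = 362 mm.


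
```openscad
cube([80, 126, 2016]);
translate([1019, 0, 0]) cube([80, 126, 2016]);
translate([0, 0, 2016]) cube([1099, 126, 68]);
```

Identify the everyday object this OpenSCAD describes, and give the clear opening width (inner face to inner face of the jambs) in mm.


A door frame. The clear opening width is 939 mm.

Two 2016 mm tall posts with a header on top — a door frame. The left jamb is 80 mm wide at x = 0; the right jamb starts at x = 1019. The clear opening is 1019 − 80 = 939 mm.


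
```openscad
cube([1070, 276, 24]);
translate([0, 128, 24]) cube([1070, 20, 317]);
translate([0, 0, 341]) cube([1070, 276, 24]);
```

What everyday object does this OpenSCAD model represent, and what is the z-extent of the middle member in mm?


An I-beam. The web height is 317 mm.

Two wide flanges with a thin centred web — an I-beam. Overall 365 mm minus two 24 mm flanges gives a web of 365 − 2·24 = 317 mm.


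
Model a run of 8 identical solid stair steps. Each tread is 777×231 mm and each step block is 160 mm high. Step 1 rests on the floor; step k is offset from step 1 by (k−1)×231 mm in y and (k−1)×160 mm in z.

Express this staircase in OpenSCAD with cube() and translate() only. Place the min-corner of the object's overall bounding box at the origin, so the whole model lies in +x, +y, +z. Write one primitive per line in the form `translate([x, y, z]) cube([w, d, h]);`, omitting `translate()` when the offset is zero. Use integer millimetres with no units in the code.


cube([777, 231, 160]);
translate([0, 231, 160]) cube([777, 231, 160]);
translate([0, 462, 320]) cube([777, 231, 160]);
translate([0, 693, 480]) cube([777, 231, 160]);
translate([0, 924, 640]) cube([777, 231, 160]);
translate([0, 1155, 800]) cube([777, 231, 160]);
translate([0, 1386, 960]) cube([777, 231, 160]);
translate([0, 1617, 1120]) cube([777, 231, 160]);


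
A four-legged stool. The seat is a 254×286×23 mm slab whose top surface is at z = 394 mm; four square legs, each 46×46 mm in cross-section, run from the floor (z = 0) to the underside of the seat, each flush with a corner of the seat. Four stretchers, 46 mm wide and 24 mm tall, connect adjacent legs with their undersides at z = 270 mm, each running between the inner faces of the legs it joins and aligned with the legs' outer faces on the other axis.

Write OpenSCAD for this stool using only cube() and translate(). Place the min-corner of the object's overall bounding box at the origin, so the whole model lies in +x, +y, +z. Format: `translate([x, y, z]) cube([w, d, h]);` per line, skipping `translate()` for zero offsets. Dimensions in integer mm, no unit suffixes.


translate([0, 0, 371]) cube([254, 286, 23]);
cube([46, 46, 371]);
translate([208, 0, 0]) cube([46, 46, 371]);
translate([0, 240, 0]) cube([46, 46, 371]);
translate([208, 240, 0]) cube([46, 46, 371]);
translate([46, 0, 270]) cube([162, 46, 24]);
translate([46, 240, 270]) cube([162, 46, 24]);
translate([0, 46, 270]) cube([46, 194, 24]);
translate([208, 46, 270]) cube([46, 194, 24]);


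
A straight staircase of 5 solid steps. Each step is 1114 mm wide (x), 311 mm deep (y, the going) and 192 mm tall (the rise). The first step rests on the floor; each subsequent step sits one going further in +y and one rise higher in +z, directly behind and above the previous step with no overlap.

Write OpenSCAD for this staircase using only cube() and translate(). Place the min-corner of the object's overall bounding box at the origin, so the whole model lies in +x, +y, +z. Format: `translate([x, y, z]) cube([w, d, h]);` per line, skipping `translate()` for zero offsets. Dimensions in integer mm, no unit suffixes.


cube([1114, 311, 192]);
translate([0, 311, 192]) cube([1114, 311, 192]);
translate([0, 622, 384]) cube([1114, 311, 192]);
translate([0, 933, 576]) cube([1114, 311, 192]);
translate([0, 1244, 768]) cube([1114, 311, 192]);


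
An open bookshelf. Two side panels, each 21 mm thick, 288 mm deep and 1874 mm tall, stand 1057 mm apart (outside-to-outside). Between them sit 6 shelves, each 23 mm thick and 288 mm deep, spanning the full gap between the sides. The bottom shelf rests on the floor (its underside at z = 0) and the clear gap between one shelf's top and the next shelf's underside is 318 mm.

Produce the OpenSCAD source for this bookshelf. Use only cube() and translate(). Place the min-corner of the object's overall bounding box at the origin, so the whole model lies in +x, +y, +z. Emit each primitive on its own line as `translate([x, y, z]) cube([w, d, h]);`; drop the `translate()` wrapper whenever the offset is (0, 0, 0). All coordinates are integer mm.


cube([21, 288, 1874]);
translate([1036, 0, 0]) cube([21, 288, 1874]);
translate([21, 0, 0]) cube([1015, 288, 23]);
translate([21, 0, 341]) cube([1015, 288, 23]);
translate([21, 0, 682]) cube([1015, 288, 23]);
translate([21, 0, 1023]) cube([1015, 288, 23]);
translate([21, 0, 1364]) cube([1015, 288, 23]);
translate([21, 0, 1705]) cube([1015, 288, 23]);


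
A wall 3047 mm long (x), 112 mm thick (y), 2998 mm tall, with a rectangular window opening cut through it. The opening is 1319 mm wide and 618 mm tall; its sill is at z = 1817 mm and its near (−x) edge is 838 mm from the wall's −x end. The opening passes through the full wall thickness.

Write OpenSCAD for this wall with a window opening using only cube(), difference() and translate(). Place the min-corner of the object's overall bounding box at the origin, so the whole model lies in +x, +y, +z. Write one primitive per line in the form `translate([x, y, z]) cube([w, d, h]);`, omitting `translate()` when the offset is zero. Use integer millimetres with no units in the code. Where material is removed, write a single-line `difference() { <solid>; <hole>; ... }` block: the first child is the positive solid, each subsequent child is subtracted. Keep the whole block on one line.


difference() { cube([3047, 112, 2998]); translate([838, 0, 1817]) cube([1319, 112, 618]); }


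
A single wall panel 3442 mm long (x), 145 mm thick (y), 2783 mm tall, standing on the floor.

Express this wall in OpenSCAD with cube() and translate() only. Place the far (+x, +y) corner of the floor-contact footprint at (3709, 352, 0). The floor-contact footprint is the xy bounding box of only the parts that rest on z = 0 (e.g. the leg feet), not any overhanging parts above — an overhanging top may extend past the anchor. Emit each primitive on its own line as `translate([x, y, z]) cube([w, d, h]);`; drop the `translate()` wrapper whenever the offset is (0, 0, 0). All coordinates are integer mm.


translate([267, 207, 0]) cube([3442, 145, 2783]);


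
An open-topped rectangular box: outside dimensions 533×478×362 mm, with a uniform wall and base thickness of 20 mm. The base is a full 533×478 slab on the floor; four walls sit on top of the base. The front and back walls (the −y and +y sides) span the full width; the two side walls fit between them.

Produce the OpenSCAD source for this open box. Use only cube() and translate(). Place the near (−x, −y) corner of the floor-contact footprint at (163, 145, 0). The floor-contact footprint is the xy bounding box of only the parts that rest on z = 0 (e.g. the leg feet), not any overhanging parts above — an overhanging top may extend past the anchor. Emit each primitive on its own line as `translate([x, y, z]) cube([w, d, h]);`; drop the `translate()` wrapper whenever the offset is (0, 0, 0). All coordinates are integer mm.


translate([163, 145, 0]) cube([533, 478, 20]);
translate([163, 145, 20]) cube([533, 20, 342]);
translate([163, 603, 20]) cube([533, 20, 342]);
translate([163, 165, 20]) cube([20, 438, 342]);
translate([676, 165, 20]) cube([20, 438, 342]);


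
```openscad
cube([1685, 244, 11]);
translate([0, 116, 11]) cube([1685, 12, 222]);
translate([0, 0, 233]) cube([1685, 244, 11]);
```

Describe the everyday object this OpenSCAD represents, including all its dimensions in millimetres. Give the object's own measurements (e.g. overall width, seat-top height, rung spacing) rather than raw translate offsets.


An I-beam lying along x, 1685 mm long. Overall section height 244 mm. Two flanges 244 mm wide (y) and 11 mm thick, one on the floor and one at the top; a web 12 mm thick runs between them, centred on the flange width.


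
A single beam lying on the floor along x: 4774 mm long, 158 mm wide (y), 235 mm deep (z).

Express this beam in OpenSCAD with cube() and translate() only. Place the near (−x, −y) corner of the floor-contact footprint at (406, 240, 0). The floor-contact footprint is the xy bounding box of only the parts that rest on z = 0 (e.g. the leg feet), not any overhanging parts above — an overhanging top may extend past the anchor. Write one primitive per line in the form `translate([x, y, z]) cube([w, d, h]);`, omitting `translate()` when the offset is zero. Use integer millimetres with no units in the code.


translate([406, 240, 0]) cube([4774, 158, 235]);


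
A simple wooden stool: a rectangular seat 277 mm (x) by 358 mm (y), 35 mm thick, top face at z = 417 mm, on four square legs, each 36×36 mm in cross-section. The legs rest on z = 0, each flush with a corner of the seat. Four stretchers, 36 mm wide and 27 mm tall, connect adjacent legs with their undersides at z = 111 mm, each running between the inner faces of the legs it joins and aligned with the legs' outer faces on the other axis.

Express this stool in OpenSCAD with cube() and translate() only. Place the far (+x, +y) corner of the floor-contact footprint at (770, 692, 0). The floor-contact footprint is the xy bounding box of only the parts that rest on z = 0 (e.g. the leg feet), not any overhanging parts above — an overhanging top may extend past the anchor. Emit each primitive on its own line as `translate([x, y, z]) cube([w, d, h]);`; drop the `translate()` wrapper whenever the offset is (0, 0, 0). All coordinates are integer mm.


translate([493, 334, 382]) cube([277, 358, 35]);
translate([493, 334, 0]) cube([36, 36, 382]);
translate([734, 334, 0]) cube([36, 36, 382]);
translate([493, 656, 0]) cube([36, 36, 382]);
translate([734, 656, 0]) cube([36, 36, 382]);
translate([529, 334, 111]) cube([205, 36, 27]);
translate([529, 656, 111]) cube([205, 36, 27]);
translate([493, 370, 111]) cube([36, 286, 27]);
translate([734, 370, 111]) cube([36, 286, 27]);


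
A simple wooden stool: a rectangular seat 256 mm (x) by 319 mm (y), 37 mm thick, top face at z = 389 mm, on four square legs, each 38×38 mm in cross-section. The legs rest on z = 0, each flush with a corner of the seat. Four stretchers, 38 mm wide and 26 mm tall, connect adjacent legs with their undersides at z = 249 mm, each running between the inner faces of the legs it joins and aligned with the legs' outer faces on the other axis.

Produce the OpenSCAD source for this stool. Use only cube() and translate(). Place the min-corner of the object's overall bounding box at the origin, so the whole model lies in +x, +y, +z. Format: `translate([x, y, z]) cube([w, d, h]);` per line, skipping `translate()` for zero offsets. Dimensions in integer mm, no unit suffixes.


translate([0, 0, 352]) cube([256, 319, 37]);
cube([38, 38, 352]);
translate([218, 0, 0]) cube([38, 38, 352]);
translate([0, 281, 0]) cube([38, 38, 352]);
translate([218, 281, 0]) cube([38, 38, 352]);
translate([38, 0, 249]) cube([180, 38, 26]);
translate([38, 281, 249]) cube([180, 38, 26]);
translate([0, 38, 249]) cube([38, 243, 26]);
translate([218, 38, 249]) cube([38, 243, 26]);


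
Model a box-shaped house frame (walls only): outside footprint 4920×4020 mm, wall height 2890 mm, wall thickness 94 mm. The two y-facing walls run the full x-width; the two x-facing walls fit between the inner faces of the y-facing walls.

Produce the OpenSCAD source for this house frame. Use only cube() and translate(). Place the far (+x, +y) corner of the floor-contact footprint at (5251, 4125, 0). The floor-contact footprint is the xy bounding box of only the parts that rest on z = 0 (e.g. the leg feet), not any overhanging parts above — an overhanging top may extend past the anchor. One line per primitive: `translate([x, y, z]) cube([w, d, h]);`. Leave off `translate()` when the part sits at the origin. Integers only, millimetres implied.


translate([331, 105, 0]) cube([4920, 94, 2890]);
translate([331, 4031, 0]) cube([4920, 94, 2890]);
translate([331, 199, 0]) cube([94, 3832, 2890]);
translate([5157, 199, 0]) cube([94, 3832, 2890]);


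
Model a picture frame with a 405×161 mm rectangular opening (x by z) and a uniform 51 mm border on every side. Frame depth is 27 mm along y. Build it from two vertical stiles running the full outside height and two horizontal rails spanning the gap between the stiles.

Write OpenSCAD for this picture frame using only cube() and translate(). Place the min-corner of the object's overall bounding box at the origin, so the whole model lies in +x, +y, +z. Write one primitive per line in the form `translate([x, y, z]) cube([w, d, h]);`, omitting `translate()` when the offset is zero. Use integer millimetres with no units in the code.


cube([51, 27, 263]);
translate([456, 0, 0]) cube([51, 27, 263]);
translate([51, 0, 0]) cube([405, 27, 51]);
translate([51, 0, 212]) cube([405, 27, 51]);


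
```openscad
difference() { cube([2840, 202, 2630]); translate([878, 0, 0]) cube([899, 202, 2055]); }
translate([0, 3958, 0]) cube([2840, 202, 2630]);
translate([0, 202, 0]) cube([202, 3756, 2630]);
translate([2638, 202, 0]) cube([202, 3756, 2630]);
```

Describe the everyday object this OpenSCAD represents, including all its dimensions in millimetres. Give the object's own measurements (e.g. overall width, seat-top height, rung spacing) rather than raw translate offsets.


A single room: four walls, each 2630 mm tall and 202 mm thick, enclosing an outside footprint 2840×4160 mm (x × y), no floor or roof. The front and back walls (−y and +y sides) run the full x-width; the side walls fit between their inner faces. A door opening 899 mm wide and 2055 mm tall is cut through the front wall from the floor up, its −x edge 878 mm from the wall's −x end.


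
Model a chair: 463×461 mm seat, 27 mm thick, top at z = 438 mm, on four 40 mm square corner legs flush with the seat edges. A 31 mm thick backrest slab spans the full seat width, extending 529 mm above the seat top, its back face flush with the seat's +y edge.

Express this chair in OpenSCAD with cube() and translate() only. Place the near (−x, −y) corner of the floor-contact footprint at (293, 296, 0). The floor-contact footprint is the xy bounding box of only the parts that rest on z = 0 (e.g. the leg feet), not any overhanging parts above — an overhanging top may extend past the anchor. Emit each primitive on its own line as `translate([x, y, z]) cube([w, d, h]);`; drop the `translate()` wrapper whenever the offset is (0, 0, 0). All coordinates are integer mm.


// leg_h = 438 - 27 = 411
translate([293, 296, 411]) cube([463, 461, 27]);
translate([293, 296, 0]) cube([40, 40, 411]);
translate([716, 296, 0]) cube([40, 40, 411]);
translate([293, 717, 0]) cube([40, 40, 411]);
translate([716, 717, 0]) cube([40, 40, 411]);
translate([293, 726, 438]) cube([463, 31, 529]);


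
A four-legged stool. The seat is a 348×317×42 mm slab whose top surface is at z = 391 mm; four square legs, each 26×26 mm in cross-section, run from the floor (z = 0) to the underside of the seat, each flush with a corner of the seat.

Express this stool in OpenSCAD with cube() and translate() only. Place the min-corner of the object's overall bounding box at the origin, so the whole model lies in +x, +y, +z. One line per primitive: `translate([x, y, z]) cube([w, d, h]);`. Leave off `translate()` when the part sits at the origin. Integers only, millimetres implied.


translate([0, 0, 349]) cube([348, 317, 42]);
cube([26, 26, 349]);
translate([322, 0, 0]) cube([26, 26, 349]);
translate([0, 291, 0]) cube([26, 26, 349]);
translate([322, 291, 0]) cube([26, 26, 349]);


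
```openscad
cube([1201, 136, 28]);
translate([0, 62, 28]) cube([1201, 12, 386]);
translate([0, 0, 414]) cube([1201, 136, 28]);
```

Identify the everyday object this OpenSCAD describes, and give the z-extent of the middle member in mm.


An I-beam. The web height is 386 mm.

Two wide flanges with a thin centred web — an I-beam. Overall 442 mm minus two 28 mm flanges gives a web of 442 − 2·28 = 386 mm.


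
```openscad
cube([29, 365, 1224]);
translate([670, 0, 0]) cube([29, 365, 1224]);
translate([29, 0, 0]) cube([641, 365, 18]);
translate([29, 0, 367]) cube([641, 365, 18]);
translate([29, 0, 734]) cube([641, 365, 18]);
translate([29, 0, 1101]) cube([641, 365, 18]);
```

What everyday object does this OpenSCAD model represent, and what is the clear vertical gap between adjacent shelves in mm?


A bookshelf. The clear shelf gap is 349 mm.

Two tall side panels with 4 horizontal boards between them — a bookshelf. The first two shelf undersides are at z = 0 and z = 367; with shelf thickness 18, the clear gap is 367 − 0 − 18 = 349 mm.


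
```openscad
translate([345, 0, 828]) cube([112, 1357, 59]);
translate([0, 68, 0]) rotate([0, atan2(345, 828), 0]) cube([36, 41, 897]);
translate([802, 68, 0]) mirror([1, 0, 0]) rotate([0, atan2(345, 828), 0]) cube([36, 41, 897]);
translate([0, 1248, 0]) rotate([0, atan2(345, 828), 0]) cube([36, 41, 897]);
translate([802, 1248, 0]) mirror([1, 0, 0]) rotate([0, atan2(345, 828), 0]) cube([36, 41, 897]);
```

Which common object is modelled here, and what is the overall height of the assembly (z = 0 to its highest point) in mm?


A sawhorse. The overall height is 887 mm.

A beam across two mirrored pairs of raked legs — a sawhorse. The beam's underside is at z = 828 (matching the legs' vertical rise in atan2(345, 828)) and the beam is 59 mm tall, so its top is at 828 + 59 = 887 mm. The raked legs top out at the beam's underside, so that is the highest point.


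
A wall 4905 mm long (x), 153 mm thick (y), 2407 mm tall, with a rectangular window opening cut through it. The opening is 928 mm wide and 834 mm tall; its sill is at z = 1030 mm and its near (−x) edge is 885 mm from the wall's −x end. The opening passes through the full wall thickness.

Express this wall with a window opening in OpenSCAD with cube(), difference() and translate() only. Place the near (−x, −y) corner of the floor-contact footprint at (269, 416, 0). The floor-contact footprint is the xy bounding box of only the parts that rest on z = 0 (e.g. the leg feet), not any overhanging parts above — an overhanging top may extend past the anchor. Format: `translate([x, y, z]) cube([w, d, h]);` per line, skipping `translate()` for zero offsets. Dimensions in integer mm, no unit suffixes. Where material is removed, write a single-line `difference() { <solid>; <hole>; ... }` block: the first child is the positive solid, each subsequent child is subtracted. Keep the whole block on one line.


difference() { translate([269, 416, 0]) cube([4905, 153, 2407]); translate([1154, 416, 1030]) cube([928, 153, 834]); }


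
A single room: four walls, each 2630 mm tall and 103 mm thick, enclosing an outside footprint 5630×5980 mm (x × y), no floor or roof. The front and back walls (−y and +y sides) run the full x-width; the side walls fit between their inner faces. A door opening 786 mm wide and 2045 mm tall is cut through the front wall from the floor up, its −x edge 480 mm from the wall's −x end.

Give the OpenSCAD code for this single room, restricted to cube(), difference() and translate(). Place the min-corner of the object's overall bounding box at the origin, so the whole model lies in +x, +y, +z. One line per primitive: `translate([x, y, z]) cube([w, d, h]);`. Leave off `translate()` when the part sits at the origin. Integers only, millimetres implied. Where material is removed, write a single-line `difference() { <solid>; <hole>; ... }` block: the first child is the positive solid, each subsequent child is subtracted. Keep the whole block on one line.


difference() { cube([5630, 103, 2630]); translate([480, 0, 0]) cube([786, 103, 2045]); }
translate([0, 5877, 0]) cube([5630, 103, 2630]);
translate([0, 103, 0]) cube([103, 5774, 2630]);
translate([5527, 103, 0]) cube([103, 5774, 2630]);


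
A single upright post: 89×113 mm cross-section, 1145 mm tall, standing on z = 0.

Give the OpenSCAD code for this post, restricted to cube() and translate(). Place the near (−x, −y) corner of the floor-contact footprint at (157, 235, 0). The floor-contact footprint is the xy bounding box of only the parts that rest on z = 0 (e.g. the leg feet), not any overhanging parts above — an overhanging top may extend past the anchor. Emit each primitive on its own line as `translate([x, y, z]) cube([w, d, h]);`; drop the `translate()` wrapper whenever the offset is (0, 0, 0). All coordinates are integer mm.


translate([157, 235, 0]) cube([89, 113, 1145]);


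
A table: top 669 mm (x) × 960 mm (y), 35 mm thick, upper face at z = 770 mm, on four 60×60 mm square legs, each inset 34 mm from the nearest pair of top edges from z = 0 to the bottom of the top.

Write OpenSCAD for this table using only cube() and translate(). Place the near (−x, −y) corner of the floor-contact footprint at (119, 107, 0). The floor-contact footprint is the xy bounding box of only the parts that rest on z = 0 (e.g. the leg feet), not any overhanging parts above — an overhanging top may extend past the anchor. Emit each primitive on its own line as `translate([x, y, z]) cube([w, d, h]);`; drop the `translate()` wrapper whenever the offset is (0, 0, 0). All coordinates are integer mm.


translate([85, 73, 735]) cube([669, 960, 35]);
translate([119, 107, 0]) cube([60, 60, 735]);
translate([660, 107, 0]) cube([60, 60, 735]);
translate([119, 939, 0]) cube([60, 60, 735]);
translate([660, 939, 0]) cube([60, 60, 735]);


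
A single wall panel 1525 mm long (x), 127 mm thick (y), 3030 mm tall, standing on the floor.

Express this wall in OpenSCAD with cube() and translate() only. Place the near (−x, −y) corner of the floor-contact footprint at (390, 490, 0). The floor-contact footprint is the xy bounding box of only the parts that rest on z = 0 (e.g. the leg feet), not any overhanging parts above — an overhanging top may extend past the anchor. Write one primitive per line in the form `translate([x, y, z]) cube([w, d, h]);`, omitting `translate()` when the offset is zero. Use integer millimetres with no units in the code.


translate([390, 490, 0]) cube([1525, 127, 3030]);


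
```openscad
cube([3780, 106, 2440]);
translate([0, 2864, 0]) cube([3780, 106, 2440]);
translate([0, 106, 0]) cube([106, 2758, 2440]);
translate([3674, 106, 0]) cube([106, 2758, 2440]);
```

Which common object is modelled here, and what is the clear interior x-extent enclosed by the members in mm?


A house (or room) frame. The interior width is 3568 mm.

Four 2440 mm walls enclosing a rectangle with no floor or roof — a room or house frame. Outside width is 3780 mm and wall thickness is 106 mm, so the interior width is 3780 − 2 × 106 = 3568 mm.


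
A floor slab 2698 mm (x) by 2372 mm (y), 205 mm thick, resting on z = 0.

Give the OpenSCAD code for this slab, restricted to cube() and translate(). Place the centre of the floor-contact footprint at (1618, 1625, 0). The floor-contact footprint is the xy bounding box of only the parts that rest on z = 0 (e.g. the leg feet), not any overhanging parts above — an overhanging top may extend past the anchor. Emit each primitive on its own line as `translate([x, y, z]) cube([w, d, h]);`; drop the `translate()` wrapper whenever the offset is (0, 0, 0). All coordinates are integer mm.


translate([269, 439, 0]) cube([2698, 2372, 205]);


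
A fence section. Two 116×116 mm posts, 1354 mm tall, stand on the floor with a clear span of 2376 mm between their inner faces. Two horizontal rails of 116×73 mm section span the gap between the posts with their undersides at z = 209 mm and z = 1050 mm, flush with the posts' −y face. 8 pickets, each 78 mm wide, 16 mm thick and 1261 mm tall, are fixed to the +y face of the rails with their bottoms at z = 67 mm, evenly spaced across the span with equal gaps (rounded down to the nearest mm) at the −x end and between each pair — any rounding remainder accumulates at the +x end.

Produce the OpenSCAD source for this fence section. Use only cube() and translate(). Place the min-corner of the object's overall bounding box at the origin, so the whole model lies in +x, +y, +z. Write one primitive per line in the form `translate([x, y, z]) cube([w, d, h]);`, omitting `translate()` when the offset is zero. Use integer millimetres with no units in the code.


cube([116, 116, 1354]);
translate([2492, 0, 0]) cube([116, 116, 1354]);
translate([116, 0, 209]) cube([2376, 116, 73]);
translate([116, 0, 1050]) cube([2376, 116, 73]);
translate([310, 116, 67]) cube([78, 16, 1261]);
translate([582, 116, 67]) cube([78, 16, 1261]);
translate([854, 116, 67]) cube([78, 16, 1261]);
translate([1126, 116, 67]) cube([78, 16, 1261]);
translate([1398, 116, 67]) cube([78, 16, 1261]);
translate([1670, 116, 67]) cube([78, 16, 1261]);
translate([1942, 116, 67]) cube([78, 16, 1261]);
translate([2214, 116, 67]) cube([78, 16, 1261]);


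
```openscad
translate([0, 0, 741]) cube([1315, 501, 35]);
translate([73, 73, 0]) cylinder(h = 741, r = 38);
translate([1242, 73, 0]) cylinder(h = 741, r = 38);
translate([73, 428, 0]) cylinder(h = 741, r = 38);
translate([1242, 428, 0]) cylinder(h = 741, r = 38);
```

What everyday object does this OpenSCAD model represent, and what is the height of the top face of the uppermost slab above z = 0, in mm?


A table. The table height is 776 mm.

A 1315×501×35 slab sits at z = 741 on four Ø76 mm round legs — a table. The top surface is at 741 + 35 = 776 mm.


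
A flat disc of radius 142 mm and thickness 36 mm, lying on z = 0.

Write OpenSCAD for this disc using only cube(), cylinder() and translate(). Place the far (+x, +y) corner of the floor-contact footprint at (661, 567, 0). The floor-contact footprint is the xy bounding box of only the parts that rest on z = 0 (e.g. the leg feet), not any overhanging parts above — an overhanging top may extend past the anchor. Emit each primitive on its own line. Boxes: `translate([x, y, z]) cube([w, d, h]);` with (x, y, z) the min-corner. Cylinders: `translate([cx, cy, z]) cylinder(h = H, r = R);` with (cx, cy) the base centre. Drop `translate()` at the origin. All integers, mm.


translate([519, 425, 0]) cylinder(h = 36, r = 142);


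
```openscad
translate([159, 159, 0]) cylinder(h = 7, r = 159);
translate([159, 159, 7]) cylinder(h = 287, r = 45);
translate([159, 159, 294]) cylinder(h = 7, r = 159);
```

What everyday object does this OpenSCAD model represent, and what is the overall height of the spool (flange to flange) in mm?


A spool. The overall height is 301 mm.

Three coaxial cylinders, large–small–large — a spool. Two 7 mm flanges and a 287 mm core give 7 + 287 + 7 = 301 mm.


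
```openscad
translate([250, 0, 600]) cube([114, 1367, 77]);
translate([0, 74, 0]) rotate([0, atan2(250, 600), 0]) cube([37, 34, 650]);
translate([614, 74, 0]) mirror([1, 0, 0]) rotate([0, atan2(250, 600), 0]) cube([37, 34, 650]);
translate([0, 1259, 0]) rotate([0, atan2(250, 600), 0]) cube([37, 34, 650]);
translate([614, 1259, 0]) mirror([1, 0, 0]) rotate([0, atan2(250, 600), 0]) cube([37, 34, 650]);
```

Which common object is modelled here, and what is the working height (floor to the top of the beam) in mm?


A sawhorse. The overall height is 677 mm.

A beam across two mirrored pairs of raked legs — a sawhorse. The beam's underside is at z = 600 (matching the legs' vertical rise in atan2(250, 600)) and the beam is 77 mm tall, so its top is at 600 + 77 = 677 mm. The raked legs top out at the beam's underside, so that is the highest point.


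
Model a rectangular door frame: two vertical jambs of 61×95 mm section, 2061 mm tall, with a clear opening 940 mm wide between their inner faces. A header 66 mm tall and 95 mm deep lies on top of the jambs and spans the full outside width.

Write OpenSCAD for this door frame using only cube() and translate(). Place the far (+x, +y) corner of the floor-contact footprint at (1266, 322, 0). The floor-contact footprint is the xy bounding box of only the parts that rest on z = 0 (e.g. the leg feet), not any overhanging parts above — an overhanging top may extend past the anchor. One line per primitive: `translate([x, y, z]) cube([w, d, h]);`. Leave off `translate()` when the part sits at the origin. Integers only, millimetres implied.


translate([204, 227, 0]) cube([61, 95, 2061]);
translate([1205, 227, 0]) cube([61, 95, 2061]);
translate([204, 227, 2061]) cube([1062, 95, 66]);


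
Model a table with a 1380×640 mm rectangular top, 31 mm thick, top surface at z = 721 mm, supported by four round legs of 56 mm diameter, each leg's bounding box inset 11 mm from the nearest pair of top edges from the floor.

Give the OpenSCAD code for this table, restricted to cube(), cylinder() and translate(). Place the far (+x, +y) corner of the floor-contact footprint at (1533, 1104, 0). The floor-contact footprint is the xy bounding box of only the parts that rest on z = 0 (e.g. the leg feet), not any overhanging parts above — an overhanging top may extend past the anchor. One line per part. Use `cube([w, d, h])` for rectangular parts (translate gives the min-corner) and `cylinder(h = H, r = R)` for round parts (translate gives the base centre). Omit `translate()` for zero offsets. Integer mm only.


translate([164, 475, 690]) cube([1380, 640, 31]);
translate([203, 514, 0]) cylinder(h = 690, r = 28);
translate([1505, 514, 0]) cylinder(h = 690, r = 28);
translate([203, 1076, 0]) cylinder(h = 690, r = 28);
translate([1505, 1076, 0]) cylinder(h = 690, r = 28);


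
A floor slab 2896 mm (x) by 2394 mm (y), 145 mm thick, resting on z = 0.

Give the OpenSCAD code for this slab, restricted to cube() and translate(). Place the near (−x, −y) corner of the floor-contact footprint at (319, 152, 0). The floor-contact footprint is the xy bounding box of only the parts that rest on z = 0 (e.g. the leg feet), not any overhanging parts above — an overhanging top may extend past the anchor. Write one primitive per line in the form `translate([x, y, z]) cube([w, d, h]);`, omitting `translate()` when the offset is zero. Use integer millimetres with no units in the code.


translate([319, 152, 0]) cube([2896, 2394, 145]);


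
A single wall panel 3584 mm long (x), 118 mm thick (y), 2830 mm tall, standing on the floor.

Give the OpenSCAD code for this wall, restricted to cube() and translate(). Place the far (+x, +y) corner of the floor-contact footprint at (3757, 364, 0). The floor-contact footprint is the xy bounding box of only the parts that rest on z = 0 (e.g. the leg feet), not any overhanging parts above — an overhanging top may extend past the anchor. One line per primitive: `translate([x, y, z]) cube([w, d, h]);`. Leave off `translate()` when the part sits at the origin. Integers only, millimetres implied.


translate([173, 246, 0]) cube([3584, 118, 2830]);


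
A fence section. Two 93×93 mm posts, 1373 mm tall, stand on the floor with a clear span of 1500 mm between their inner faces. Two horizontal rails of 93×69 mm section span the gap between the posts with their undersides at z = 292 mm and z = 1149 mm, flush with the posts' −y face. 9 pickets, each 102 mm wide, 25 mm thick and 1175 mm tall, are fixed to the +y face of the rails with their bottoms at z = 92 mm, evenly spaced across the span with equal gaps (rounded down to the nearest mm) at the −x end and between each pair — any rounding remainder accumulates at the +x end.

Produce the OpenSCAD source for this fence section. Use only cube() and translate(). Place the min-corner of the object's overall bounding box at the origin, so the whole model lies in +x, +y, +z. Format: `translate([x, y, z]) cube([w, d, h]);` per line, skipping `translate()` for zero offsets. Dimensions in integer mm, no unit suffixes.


cube([93, 93, 1373]);
translate([1593, 0, 0]) cube([93, 93, 1373]);
translate([93, 0, 292]) cube([1500, 93, 69]);
translate([93, 0, 1149]) cube([1500, 93, 69]);
translate([151, 93, 92]) cube([102, 25, 1175]);
translate([311, 93, 92]) cube([102, 25, 1175]);
translate([471, 93, 92]) cube([102, 25, 1175]);
translate([631, 93, 92]) cube([102, 25, 1175]);
translate([791, 93, 92]) cube([102, 25, 1175]);
translate([951, 93, 92]) cube([102, 25, 1175]);
translate([1111, 93, 92]) cube([102, 25, 1175]);
translate([1271, 93, 92]) cube([102, 25, 1175]);
translate([1431, 93, 92]) cube([102, 25, 1175]);


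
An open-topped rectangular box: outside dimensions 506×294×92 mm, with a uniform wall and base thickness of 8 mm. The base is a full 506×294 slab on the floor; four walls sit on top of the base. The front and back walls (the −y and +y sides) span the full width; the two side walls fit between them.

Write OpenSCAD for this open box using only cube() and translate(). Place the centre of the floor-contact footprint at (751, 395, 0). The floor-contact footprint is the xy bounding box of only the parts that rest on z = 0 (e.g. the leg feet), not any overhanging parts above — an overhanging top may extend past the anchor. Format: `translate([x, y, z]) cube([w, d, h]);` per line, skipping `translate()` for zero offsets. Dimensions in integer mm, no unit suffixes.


translate([498, 248, 0]) cube([506, 294, 8]);
translate([498, 248, 8]) cube([506, 8, 84]);
translate([498, 534, 8]) cube([506, 8, 84]);
translate([498, 256, 8]) cube([8, 278, 84]);
translate([996, 256, 8]) cube([8, 278, 84]);


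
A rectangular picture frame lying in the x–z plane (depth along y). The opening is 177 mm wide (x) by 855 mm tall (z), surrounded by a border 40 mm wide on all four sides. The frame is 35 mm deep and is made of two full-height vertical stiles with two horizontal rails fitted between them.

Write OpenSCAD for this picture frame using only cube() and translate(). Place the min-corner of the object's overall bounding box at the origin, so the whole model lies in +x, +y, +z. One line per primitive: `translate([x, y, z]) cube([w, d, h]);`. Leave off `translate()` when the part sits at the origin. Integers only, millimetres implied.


cube([40, 35, 935]);
translate([217, 0, 0]) cube([40, 35, 935]);
translate([40, 0, 0]) cube([177, 35, 40]);
translate([40, 0, 895]) cube([177, 35, 40]);


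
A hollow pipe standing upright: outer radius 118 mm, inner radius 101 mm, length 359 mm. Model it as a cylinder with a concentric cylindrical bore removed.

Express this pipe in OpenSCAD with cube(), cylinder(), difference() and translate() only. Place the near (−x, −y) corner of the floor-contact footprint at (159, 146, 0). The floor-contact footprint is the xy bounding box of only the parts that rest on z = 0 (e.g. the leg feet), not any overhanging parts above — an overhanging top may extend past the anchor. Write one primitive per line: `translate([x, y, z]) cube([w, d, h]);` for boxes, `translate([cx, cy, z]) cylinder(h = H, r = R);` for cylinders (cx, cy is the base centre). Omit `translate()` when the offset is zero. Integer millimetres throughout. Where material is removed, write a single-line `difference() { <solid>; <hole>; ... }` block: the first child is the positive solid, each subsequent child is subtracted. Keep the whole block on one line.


difference() { translate([277, 264, 0]) cylinder(h = 359, r = 118); translate([277, 264, 0]) cylinder(h = 359, r = 101); }


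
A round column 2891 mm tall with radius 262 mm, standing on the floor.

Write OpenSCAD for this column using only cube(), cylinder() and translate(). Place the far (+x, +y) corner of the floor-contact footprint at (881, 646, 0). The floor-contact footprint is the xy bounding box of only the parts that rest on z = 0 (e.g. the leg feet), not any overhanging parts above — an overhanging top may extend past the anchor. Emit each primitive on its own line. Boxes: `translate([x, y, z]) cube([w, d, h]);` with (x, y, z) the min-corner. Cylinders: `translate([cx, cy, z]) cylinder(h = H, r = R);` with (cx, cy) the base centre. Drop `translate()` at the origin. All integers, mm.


translate([619, 384, 0]) cylinder(h = 2891, r = 262);


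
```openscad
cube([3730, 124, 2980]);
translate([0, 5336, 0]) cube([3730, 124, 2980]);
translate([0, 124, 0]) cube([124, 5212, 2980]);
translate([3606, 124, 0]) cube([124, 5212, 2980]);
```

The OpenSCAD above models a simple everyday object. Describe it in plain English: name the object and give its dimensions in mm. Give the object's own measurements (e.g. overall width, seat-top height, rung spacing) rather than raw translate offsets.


The wall frame of a small rectangular building: four walls, each 2980 mm tall and 124 mm thick, enclosing a footprint 3730 mm (x) by 5460 mm (y) outside-to-outside, with no floor or roof. The front and back walls (the −y and +y sides) span the full width; the two side walls fit between them.


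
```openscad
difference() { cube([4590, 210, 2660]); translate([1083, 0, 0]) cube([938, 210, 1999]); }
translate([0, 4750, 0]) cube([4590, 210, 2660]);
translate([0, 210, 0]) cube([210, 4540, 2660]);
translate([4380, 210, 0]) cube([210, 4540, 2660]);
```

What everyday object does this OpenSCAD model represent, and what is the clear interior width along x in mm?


A single room. The interior width is 4170 mm.

Four walls enclosing a rectangle with a door in the front wall — a room. Outside width 4590 minus two 210 mm walls gives 4170 mm.


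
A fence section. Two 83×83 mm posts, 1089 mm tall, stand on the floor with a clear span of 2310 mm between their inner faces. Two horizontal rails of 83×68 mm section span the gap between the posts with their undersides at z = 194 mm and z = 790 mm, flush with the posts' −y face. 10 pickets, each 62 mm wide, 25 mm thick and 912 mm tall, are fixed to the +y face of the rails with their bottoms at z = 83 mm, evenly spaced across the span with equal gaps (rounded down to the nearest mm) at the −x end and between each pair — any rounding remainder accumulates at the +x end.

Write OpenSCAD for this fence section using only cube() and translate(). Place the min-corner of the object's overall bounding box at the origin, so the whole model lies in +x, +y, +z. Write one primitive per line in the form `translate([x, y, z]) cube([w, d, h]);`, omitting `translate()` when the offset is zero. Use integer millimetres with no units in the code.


cube([83, 83, 1089]);
translate([2393, 0, 0]) cube([83, 83, 1089]);
translate([83, 0, 194]) cube([2310, 83, 68]);
translate([83, 0, 790]) cube([2310, 83, 68]);
translate([236, 83, 83]) cube([62, 25, 912]);
translate([451, 83, 83]) cube([62, 25, 912]);
translate([666, 83, 83]) cube([62, 25, 912]);
translate([881, 83, 83]) cube([62, 25, 912]);
translate([1096, 83, 83]) cube([62, 25, 912]);
translate([1311, 83, 83]) cube([62, 25, 912]);
translate([1526, 83, 83]) cube([62, 25, 912]);
translate([1741, 83, 83]) cube([62, 25, 912]);
translate([1956, 83, 83]) cube([62, 25, 912]);
translate([2171, 83, 83]) cube([62, 25, 912]);
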